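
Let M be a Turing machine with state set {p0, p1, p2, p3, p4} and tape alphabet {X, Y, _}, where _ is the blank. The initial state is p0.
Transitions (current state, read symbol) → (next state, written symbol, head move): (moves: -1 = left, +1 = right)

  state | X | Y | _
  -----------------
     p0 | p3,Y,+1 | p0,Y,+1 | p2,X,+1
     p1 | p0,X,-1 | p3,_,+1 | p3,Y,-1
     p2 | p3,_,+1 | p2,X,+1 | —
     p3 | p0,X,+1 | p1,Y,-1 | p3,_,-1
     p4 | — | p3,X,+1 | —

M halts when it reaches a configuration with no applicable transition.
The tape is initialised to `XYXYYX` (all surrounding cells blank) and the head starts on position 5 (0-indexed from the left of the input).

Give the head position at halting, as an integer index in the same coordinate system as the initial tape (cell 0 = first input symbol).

state=p0 head=5 tape=_XYXYY[X]__   (p0,X)→(p3,Y,+1)
state=p3 head=6 tape=_XYXYYY[_]_   (p3,_)→(p3,_,-1)
state=p3 head=5 tape=_XYXYY[Y]__   (p3,Y)→(p1,Y,-1)
state=p1 head=4 tape=_XYXY[Y]Y__   (p1,Y)→(p3,_,+1)
state=p3 head=5 tape=_XYXY_[Y]__   (p3,Y)→(p1,Y,-1)
state=p1 head=4 tape=_XYXY[_]Y__   (p1,_)→(p3,Y,-1)
state=p3 head=3 tape=_XYX[Y]YY__   (p3,Y)→(p1,Y,-1)
state=p1 head=2 tape=_XY[X]YYY__   (p1,X)→(p0,X,-1)
state=p0 head=1 tape=_X[Y]XYYY__   (p0,Y)→(p0,Y,+1)
state=p0 head=2 tape=_XY[X]YYY__   (p0,X)→(p3,Y,+1)
state=p3 head=3 tape=_XYY[Y]YY__   (p3,Y)→(p1,Y,-1)
state=p1 head=2 tape=_XY[Y]YYY__   (p1,Y)→(p3,_,+1)
state=p3 head=3 tape=_XY_[Y]YY__   (p3,Y)→(p1,Y,-1)
state=p1 head=2 tape=_XY[_]YYY__   (p1,_)→(p3,Y,-1)
state=p3 head=1 tape=_X[Y]YYYY__   (p3,Y)→(p1,Y,-1)
state=p1 head=0 tape=_[X]YYYYY__   (p1,X)→(p0,X,-1)
state=p0 head=-1 tape=[_]XYYYYY__   (p0,_)→(p2,X,+1)
state=p2 head=0 tape=X[X]YYYYY__   (p2,X)→(p3,_,+1)
state=p3 head=1 tape=X_[Y]YYYY__   (p3,Y)→(p1,Y,-1)
state=p1 head=0 tape=X[_]YYYYY__   (p1,_)→(p3,Y,-1)
state=p3 head=-1 tape=[X]YYYYYY__   (p3,X)→(p0,X,+1)
state=p0 head=0 tape=X[Y]YYYYY__   (p0,Y)→(p0,Y,+1)
state=p0 head=1 tape=XY[Y]YYYY__   (p0,Y)→(p0,Y,+1)
state=p0 head=2 tape=XYY[Y]YYY__   (p0,Y)→(p0,Y,+1)
state=p0 head=3 tape=XYYY[Y]YY__   (p0,Y)→(p0,Y,+1)
state=p0 head=4 tape=XYYYY[Y]Y__   (p0,Y)→(p0,Y,+1)
state=p0 head=5 tape=XYYYYY[Y]__   (p0,Y)→(p0,Y,+1)
state=p0 head=6 tape=XYYYYYY[_]_   (p0,_)→(p2,X,+1)
state=p2 head=7 tape=XYYYYYYX[_]
At halt the head is at cell 7.

7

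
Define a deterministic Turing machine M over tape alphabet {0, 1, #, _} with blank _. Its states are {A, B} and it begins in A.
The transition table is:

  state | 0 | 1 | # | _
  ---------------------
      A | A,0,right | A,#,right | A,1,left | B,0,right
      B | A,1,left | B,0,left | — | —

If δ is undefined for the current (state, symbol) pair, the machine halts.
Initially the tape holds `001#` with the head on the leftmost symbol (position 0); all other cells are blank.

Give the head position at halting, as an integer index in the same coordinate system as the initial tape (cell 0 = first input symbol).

A | [0]01#__   read 0 → write 0, move right, go to A
A | 0[0]1#__   read 0 → write 0, move right, go to A
A | 00[1]#__   read 1 → write #, move right, go to A
A | 00#[#]__   read # → write 1, move left, go to A
A | 00[#]1__   read # → write 1, move left, go to A
A | 0[0]11__   read 0 → write 0, move right, go to A
A | 00[1]1__   read 1 → write #, move right, go to A
A | 00#[1]__   read 1 → write #, move right, go to A
A | 00##[_]_   read _ → write 0, move right, go to B
B | 00##0[_]
At halt the head is at cell 5.

5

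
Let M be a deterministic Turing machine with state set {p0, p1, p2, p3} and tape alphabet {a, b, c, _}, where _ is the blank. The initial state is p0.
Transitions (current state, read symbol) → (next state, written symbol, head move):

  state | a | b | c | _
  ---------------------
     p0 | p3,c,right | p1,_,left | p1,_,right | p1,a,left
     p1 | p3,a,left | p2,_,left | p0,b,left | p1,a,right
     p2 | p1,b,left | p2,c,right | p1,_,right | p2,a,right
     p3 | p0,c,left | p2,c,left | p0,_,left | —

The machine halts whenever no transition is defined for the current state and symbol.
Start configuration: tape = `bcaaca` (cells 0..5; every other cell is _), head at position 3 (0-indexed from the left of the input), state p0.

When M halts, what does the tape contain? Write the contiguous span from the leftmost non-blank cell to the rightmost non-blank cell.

aacaaca

p0 | __bca[a]ca   read a → write c, move right, go to p3
p3 | __bcac[c]a   read c → write _, move left, go to p0
p0 | __bca[c]_a   read c → write _, move right, go to p1
p1 | __bca_[_]a   read _ → write a, move right, go to p1
p1 | __bca_a[a]   read a → write a, move left, go to p3
p3 | __bca_[a]a   read a → write c, move left, go to p0
p0 | __bca[_]ca   read _ → write a, move left, go to p1
p1 | __bc[a]aca   read a → write a, move left, go to p3
p3 | __b[c]aaca   read c → write _, move left, go to p0
p0 | __[b]_aaca   read b → write _, move left, go to p1
p1 | _[_]__aaca   read _ → write a, move right, go to p1
p1 | _a[_]_aaca   read _ → write a, move right, go to p1
p1 | _aa[_]aaca   read _ → write a, move right, go to p1
p1 | _aaa[a]aca   read a → write a, move left, go to p3
p3 | _aa[a]aaca   read a → write c, move left, go to p0
p0 | _a[a]caaca   read a → write c, move right, go to p3
p3 | _ac[c]aaca   read c → write _, move left, go to p0
p0 | _a[c]_aaca   read c → write _, move right, go to p1
p1 | _a_[_]aaca   read _ → write a, move right, go to p1
p1 | _a_a[a]aca   read a → write a, move left, go to p3
p3 | _a_[a]aaca   read a → write c, move left, go to p0
p0 | _a[_]caaca   read _ → write a, move left, go to p1
p1 | _[a]acaaca   read a → write a, move left, go to p3
p3 | [_]aacaaca
The non-blank tape span at halt is aacaaca.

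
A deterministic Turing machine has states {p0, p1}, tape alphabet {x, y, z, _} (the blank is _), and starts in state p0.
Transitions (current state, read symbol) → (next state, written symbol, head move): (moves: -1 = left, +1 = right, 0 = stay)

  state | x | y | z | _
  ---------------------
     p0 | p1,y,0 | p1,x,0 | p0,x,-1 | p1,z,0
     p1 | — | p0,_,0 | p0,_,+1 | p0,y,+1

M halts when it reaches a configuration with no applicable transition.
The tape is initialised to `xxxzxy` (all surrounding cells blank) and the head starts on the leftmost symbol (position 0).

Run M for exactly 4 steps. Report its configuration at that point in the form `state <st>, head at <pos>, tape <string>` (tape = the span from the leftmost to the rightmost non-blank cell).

state p0, head at 1, tape xxzxy

state=p0 head=0 tape=[x]xxzxy   (p0,x)→(p1,y,0)
state=p1 head=0 tape=[y]xxzxy   (p1,y)→(p0,_,0)
state=p0 head=0 tape=[_]xxzxy   (p0,_)→(p1,z,0)
state=p1 head=0 tape=[z]xxzxy   (p1,z)→(p0,_,+1)
state=p0 head=1 tape=_[x]xzxy
After 4 steps: state p0, head at 1, tape xxzxy.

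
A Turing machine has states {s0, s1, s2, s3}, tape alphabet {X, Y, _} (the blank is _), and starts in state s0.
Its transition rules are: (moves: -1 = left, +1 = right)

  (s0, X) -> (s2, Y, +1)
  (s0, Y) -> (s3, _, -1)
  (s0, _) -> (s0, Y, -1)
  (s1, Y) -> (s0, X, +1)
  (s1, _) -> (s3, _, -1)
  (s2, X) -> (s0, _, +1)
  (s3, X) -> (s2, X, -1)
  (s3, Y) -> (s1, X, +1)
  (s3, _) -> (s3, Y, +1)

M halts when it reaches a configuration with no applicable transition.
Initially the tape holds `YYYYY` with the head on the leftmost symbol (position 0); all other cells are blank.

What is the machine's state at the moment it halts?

s2

s0 | _[Y]YYYY   read Y → write _, move -1, go to s3
s3 | [_]_YYYY   read _ → write Y, move +1, go to s3
s3 | Y[_]YYYY   read _ → write Y, move +1, go to s3
s3 | YY[Y]YYY   read Y → write X, move +1, go to s1
s1 | YYX[Y]YY   read Y → write X, move +1, go to s0
s0 | YYXX[Y]Y   read Y → write _, move -1, go to s3
s3 | YYX[X]_Y   read X → write X, move -1, go to s2
s2 | YY[X]X_Y   read X → write _, move +1, go to s0
s0 | YY_[X]_Y   read X → write Y, move +1, go to s2
s2 | YY_Y[_]Y
No transition is defined for (s2, _); M halts in state s2.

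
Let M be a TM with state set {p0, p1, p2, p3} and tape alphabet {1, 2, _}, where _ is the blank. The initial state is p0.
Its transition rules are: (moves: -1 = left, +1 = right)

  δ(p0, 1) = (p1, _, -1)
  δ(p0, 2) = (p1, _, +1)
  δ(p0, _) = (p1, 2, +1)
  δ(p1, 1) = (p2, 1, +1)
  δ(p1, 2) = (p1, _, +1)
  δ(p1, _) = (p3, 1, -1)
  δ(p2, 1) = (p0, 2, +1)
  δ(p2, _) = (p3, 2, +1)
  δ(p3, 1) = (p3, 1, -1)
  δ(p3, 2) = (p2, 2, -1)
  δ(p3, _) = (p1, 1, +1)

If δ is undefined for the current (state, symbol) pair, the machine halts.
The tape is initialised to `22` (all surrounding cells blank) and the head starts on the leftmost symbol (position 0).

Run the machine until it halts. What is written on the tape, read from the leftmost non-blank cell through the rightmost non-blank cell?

12_1221

state=p0 head=0 tape=[2]2______   (p0,2)→(p1,_,+1)
state=p1 head=1 tape=_[2]______   (p1,2)→(p1,_,+1)
state=p1 head=2 tape=__[_]_____   (p1,_)→(p3,1,-1)
state=p3 head=1 tape=_[_]1_____   (p3,_)→(p1,1,+1)
state=p1 head=2 tape=_1[1]_____   (p1,1)→(p2,1,+1)
state=p2 head=3 tape=_11[_]____   (p2,_)→(p3,2,+1)
state=p3 head=4 tape=_112[_]___   (p3,_)→(p1,1,+1)
state=p1 head=5 tape=_1121[_]__   (p1,_)→(p3,1,-1)
state=p3 head=4 tape=_112[1]1__   (p3,1)→(p3,1,-1)
state=p3 head=3 tape=_11[2]11__   (p3,2)→(p2,2,-1)
state=p2 head=2 tape=_1[1]211__   (p2,1)→(p0,2,+1)
state=p0 head=3 tape=_12[2]11__   (p0,2)→(p1,_,+1)
state=p1 head=4 tape=_12_[1]1__   (p1,1)→(p2,1,+1)
state=p2 head=5 tape=_12_1[1]__   (p2,1)→(p0,2,+1)
state=p0 head=6 tape=_12_12[_]_   (p0,_)→(p1,2,+1)
state=p1 head=7 tape=_12_122[_]   (p1,_)→(p3,1,-1)
state=p3 head=6 tape=_12_12[2]1   (p3,2)→(p2,2,-1)
state=p2 head=5 tape=_12_1[2]21
The non-blank tape span at halt is 12_1221.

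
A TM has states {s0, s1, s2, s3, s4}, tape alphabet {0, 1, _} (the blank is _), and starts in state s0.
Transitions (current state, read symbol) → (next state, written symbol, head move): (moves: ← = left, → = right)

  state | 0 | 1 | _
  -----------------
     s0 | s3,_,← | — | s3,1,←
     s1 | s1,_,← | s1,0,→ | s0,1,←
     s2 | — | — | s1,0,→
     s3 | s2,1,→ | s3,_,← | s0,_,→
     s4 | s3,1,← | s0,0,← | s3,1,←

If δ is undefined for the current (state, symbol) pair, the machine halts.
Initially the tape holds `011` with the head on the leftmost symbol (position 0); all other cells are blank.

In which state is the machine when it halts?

s0

s0 | _[0]11   read 0 → write _, move ←, go to s3
s3 | [_]_11   read _ → write _, move →, go to s0
s0 | _[_]11   read _ → write 1, move ←, go to s3
s3 | [_]111   read _ → write _, move →, go to s0
s0 | _[1]11
No transition is defined for (s0, 1); M halts in state s0.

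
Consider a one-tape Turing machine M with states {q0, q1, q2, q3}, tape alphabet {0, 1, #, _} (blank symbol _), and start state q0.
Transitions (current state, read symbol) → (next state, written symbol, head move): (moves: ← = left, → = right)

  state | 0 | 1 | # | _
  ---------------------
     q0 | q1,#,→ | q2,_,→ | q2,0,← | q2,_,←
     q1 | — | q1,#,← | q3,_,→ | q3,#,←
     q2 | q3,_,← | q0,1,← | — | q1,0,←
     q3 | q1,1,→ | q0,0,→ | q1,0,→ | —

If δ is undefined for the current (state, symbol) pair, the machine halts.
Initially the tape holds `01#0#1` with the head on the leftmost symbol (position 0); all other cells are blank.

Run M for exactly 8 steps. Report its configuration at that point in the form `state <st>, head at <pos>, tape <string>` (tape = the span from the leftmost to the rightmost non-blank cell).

state q0, head at 6, tape 0_1_0

q0 | [0]1#0#1_   read 0 → write #, move →, go to q1
q1 | #[1]#0#1_   read 1 → write #, move ←, go to q1
q1 | [#]##0#1_   read # → write _, move →, go to q3
q3 | _[#]#0#1_   read # → write 0, move →, go to q1
q1 | _0[#]0#1_   read # → write _, move →, go to q3
q3 | _0_[0]#1_   read 0 → write 1, move →, go to q1
q1 | _0_1[#]1_   read # → write _, move →, go to q3
q3 | _0_1_[1]_   read 1 → write 0, move →, go to q0
q0 | _0_1_0[_]
After 8 steps: state q0, head at 6, tape 0_1_0.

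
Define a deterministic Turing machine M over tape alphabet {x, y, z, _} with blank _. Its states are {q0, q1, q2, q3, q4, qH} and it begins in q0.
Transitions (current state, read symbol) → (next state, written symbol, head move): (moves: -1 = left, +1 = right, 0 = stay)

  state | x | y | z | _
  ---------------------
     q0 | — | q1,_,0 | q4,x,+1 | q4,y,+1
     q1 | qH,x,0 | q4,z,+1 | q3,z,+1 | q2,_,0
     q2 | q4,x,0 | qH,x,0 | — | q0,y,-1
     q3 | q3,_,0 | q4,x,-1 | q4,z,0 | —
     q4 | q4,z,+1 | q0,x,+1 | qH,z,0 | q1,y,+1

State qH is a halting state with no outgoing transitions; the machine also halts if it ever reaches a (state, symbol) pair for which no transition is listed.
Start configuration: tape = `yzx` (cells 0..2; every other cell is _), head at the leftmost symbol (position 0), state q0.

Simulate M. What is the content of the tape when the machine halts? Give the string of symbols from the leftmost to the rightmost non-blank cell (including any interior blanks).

yxxxxy

state=q0 head=0 tape=_[y]zx__   (q0,y)→(q1,_,0)
state=q1 head=0 tape=_[_]zx__   (q1,_)→(q2,_,0)
state=q2 head=0 tape=_[_]zx__   (q2,_)→(q0,y,-1)
state=q0 head=-1 tape=[_]yzx__   (q0,_)→(q4,y,+1)
state=q4 head=0 tape=y[y]zx__   (q4,y)→(q0,x,+1)
state=q0 head=1 tape=yx[z]x__   (q0,z)→(q4,x,+1)
state=q4 head=2 tape=yxx[x]__   (q4,x)→(q4,z,+1)
state=q4 head=3 tape=yxxz[_]_   (q4,_)→(q1,y,+1)
state=q1 head=4 tape=yxxzy[_]   (q1,_)→(q2,_,0)
state=q2 head=4 tape=yxxzy[_]   (q2,_)→(q0,y,-1)
state=q0 head=3 tape=yxxz[y]y   (q0,y)→(q1,_,0)
state=q1 head=3 tape=yxxz[_]y   (q1,_)→(q2,_,0)
state=q2 head=3 tape=yxxz[_]y   (q2,_)→(q0,y,-1)
state=q0 head=2 tape=yxx[z]yy   (q0,z)→(q4,x,+1)
state=q4 head=3 tape=yxxx[y]y   (q4,y)→(q0,x,+1)
state=q0 head=4 tape=yxxxx[y]   (q0,y)→(q1,_,0)
state=q1 head=4 tape=yxxxx[_]   (q1,_)→(q2,_,0)
state=q2 head=4 tape=yxxxx[_]   (q2,_)→(q0,y,-1)
state=q0 head=3 tape=yxxx[x]y
The non-blank tape span at halt is yxxxxy.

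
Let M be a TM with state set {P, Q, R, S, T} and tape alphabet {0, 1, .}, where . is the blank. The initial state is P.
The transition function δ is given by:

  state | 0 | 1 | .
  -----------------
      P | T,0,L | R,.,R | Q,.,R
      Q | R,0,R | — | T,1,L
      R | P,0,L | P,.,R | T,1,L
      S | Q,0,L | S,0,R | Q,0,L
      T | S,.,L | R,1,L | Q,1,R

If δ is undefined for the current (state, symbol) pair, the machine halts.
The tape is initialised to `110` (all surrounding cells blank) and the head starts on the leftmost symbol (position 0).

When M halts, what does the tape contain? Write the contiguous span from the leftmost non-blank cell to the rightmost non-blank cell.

111001

state=P head=0 tape=..[1]10.   (P,1)→(R,.,R)
state=R head=1 tape=...[1]0.   (R,1)→(P,.,R)
state=P head=2 tape=....[0].   (P,0)→(T,0,L)
state=T head=1 tape=...[.]0.   (T,.)→(Q,1,R)
state=Q head=2 tape=...1[0].   (Q,0)→(R,0,R)
state=R head=3 tape=...10[.]   (R,.)→(T,1,L)
state=T head=2 tape=...1[0]1   (T,0)→(S,.,L)
state=S head=1 tape=...[1].1   (S,1)→(S,0,R)
state=S head=2 tape=...0[.]1   (S,.)→(Q,0,L)
state=Q head=1 tape=...[0]01   (Q,0)→(R,0,R)
state=R head=2 tape=...0[0]1   (R,0)→(P,0,L)
state=P head=1 tape=...[0]01   (P,0)→(T,0,L)
state=T head=0 tape=..[.]001   (T,.)→(Q,1,R)
state=Q head=1 tape=..1[0]01   (Q,0)→(R,0,R)
state=R head=2 tape=..10[0]1   (R,0)→(P,0,L)
state=P head=1 tape=..1[0]01   (P,0)→(T,0,L)
state=T head=0 tape=..[1]001   (T,1)→(R,1,L)
state=R head=-1 tape=.[.]1001   (R,.)→(T,1,L)
state=T head=-2 tape=[.]11001   (T,.)→(Q,1,R)
state=Q head=-1 tape=1[1]1001
The non-blank tape span at halt is 111001.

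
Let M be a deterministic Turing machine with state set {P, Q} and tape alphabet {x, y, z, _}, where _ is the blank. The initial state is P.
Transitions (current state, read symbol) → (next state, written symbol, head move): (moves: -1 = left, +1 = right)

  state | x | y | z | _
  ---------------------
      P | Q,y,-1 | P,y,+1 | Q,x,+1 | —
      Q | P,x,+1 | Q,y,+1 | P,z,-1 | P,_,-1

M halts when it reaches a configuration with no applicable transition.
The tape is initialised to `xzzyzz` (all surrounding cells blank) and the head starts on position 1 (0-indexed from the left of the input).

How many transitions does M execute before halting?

23

state=P head=1 tape=x[z]zyzz_   (P,z)→(Q,x,+1)
state=Q head=2 tape=xx[z]yzz_   (Q,z)→(P,z,-1)
state=P head=1 tape=x[x]zyzz_   (P,x)→(Q,y,-1)
state=Q head=0 tape=[x]yzyzz_   (Q,x)→(P,x,+1)
state=P head=1 tape=x[y]zyzz_   (P,y)→(P,y,+1)
state=P head=2 tape=xy[z]yzz_   (P,z)→(Q,x,+1)
state=Q head=3 tape=xyx[y]zz_   (Q,y)→(Q,y,+1)
state=Q head=4 tape=xyxy[z]z_   (Q,z)→(P,z,-1)
state=P head=3 tape=xyx[y]zz_   (P,y)→(P,y,+1)
state=P head=4 tape=xyxy[z]z_   (P,z)→(Q,x,+1)
state=Q head=5 tape=xyxyx[z]_   (Q,z)→(P,z,-1)
state=P head=4 tape=xyxy[x]z_   (P,x)→(Q,y,-1)
state=Q head=3 tape=xyx[y]yz_   (Q,y)→(Q,y,+1)
state=Q head=4 tape=xyxy[y]z_   (Q,y)→(Q,y,+1)
state=Q head=5 tape=xyxyy[z]_   (Q,z)→(P,z,-1)
state=P head=4 tape=xyxy[y]z_   (P,y)→(P,y,+1)
state=P head=5 tape=xyxyy[z]_   (P,z)→(Q,x,+1)
state=Q head=6 tape=xyxyyx[_]   (Q,_)→(P,_,-1)
state=P head=5 tape=xyxyy[x]_   (P,x)→(Q,y,-1)
state=Q head=4 tape=xyxy[y]y_   (Q,y)→(Q,y,+1)
state=Q head=5 tape=xyxyy[y]_   (Q,y)→(Q,y,+1)
state=Q head=6 tape=xyxyyy[_]   (Q,_)→(P,_,-1)
state=P head=5 tape=xyxyy[y]_   (P,y)→(P,y,+1)
state=P head=6 tape=xyxyyy[_]
M halts after 23 transitions.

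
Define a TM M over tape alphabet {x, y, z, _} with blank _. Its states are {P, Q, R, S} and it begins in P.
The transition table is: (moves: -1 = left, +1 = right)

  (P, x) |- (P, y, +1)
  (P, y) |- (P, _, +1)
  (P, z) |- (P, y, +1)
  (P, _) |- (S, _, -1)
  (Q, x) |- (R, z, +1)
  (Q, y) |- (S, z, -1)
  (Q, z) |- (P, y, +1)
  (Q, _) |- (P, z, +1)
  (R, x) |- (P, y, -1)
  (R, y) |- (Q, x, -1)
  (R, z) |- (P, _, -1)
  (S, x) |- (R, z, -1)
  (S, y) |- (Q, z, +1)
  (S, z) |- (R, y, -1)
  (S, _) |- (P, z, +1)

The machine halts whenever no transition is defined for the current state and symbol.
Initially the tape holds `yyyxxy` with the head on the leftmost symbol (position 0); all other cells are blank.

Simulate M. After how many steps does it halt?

P | [y]yyxxy_   read y → write _, move +1, go to P
P | _[y]yxxy_   read y → write _, move +1, go to P
P | __[y]xxy_   read y → write _, move +1, go to P
P | ___[x]xy_   read x → write y, move +1, go to P
P | ___y[x]y_   read x → write y, move +1, go to P
P | ___yy[y]_   read y → write _, move +1, go to P
P | ___yy_[_]   read _ → write _, move -1, go to S
S | ___yy[_]_   read _ → write z, move +1, go to P
P | ___yyz[_]   read _ → write _, move -1, go to S
S | ___yy[z]_   read z → write y, move -1, go to R
R | ___y[y]y_   read y → write x, move -1, go to Q
Q | ___[y]xy_   read y → write z, move -1, go to S
S | __[_]zxy_   read _ → write z, move +1, go to P
P | __z[z]xy_   read z → write y, move +1, go to P
P | __zy[x]y_   read x → write y, move +1, go to P
P | __zyy[y]_   read y → write _, move +1, go to P
P | __zyy_[_]   read _ → write _, move -1, go to S
S | __zyy[_]_   read _ → write z, move +1, go to P
P | __zyyz[_]   read _ → write _, move -1, go to S
S | __zyy[z]_   read z → write y, move -1, go to R
R | __zy[y]y_   read y → write x, move -1, go to Q
Q | __z[y]xy_   read y → write z, move -1, go to S
S | __[z]zxy_   read z → write y, move -1, go to R
R | _[_]yzxy_
M halts after 23 transitions.

23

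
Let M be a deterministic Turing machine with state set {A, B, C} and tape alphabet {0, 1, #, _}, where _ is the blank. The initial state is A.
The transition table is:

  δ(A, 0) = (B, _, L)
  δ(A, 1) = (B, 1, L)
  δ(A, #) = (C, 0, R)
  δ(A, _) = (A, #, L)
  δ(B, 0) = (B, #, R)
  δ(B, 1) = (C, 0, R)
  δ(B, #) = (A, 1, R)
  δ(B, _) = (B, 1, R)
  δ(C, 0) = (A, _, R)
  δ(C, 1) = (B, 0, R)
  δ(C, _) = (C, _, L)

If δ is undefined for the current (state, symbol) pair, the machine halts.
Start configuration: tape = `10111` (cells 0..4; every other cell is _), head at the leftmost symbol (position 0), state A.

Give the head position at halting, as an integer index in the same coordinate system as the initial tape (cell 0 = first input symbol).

A | _[1]0111___   read 1 → write 1, move L, go to B
B | [_]10111___   read _ → write 1, move R, go to B
B | 1[1]0111___   read 1 → write 0, move R, go to C
C | 10[0]111___   read 0 → write _, move R, go to A
A | 10_[1]11___   read 1 → write 1, move L, go to B
B | 10[_]111___   read _ → write 1, move R, go to B
B | 101[1]11___   read 1 → write 0, move R, go to C
C | 1010[1]1___   read 1 → write 0, move R, go to B
B | 10100[1]___   read 1 → write 0, move R, go to C
C | 101000[_]__   read _ → write _, move L, go to C
C | 10100[0]___   read 0 → write _, move R, go to A
A | 10100_[_]__   read _ → write #, move L, go to A
A | 10100[_]#__   read _ → write #, move L, go to A
A | 1010[0]##__   read 0 → write _, move L, go to B
B | 101[0]_##__   read 0 → write #, move R, go to B
B | 101#[_]##__   read _ → write 1, move R, go to B
B | 101#1[#]#__   read # → write 1, move R, go to A
A | 101#11[#]__   read # → write 0, move R, go to C
C | 101#110[_]_   read _ → write _, move L, go to C
C | 101#11[0]__   read 0 → write _, move R, go to A
A | 101#11_[_]_   read _ → write #, move L, go to A
A | 101#11[_]#_   read _ → write #, move L, go to A
A | 101#1[1]##_   read 1 → write 1, move L, go to B
B | 101#[1]1##_   read 1 → write 0, move R, go to C
C | 101#0[1]##_   read 1 → write 0, move R, go to B
B | 101#00[#]#_   read # → write 1, move R, go to A
A | 101#001[#]_   read # → write 0, move R, go to C
C | 101#0010[_]   read _ → write _, move L, go to C
C | 101#001[0]_   read 0 → write _, move R, go to A
A | 101#001_[_]   read _ → write #, move L, go to A
A | 101#001[_]#   read _ → write #, move L, go to A
A | 101#00[1]##   read 1 → write 1, move L, go to B
B | 101#0[0]1##   read 0 → write #, move R, go to B
B | 101#0#[1]##   read 1 → write 0, move R, go to C
C | 101#0#0[#]#
At halt the head is at cell 6.

6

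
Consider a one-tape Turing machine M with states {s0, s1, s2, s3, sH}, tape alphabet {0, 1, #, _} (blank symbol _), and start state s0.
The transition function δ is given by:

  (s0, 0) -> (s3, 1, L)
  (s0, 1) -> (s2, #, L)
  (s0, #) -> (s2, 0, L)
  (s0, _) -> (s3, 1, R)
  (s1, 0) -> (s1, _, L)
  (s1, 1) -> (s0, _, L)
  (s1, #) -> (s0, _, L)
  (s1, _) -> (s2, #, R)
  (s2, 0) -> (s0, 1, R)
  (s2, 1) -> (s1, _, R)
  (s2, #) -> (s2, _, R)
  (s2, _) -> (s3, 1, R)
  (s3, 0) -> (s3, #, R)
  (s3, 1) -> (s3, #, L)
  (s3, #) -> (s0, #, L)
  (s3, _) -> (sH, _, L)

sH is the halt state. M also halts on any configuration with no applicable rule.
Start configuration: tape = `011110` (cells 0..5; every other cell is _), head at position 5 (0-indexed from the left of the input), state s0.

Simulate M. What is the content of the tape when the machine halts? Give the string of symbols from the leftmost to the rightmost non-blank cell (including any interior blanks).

s0 | _01111[0]___   read 0 → write 1, move L, go to s3
s3 | _0111[1]1___   read 1 → write #, move L, go to s3
s3 | _011[1]#1___   read 1 → write #, move L, go to s3
s3 | _01[1]##1___   read 1 → write #, move L, go to s3
s3 | _0[1]###1___   read 1 → write #, move L, go to s3
s3 | _[0]####1___   read 0 → write #, move R, go to s3
s3 | _#[#]###1___   read # → write #, move L, go to s0
s0 | _[#]####1___   read # → write 0, move L, go to s2
s2 | [_]0####1___   read _ → write 1, move R, go to s3
s3 | 1[0]####1___   read 0 → write #, move R, go to s3
s3 | 1#[#]###1___   read # → write #, move L, go to s0
s0 | 1[#]####1___   read # → write 0, move L, go to s2
s2 | [1]0####1___   read 1 → write _, move R, go to s1
s1 | _[0]####1___   read 0 → write _, move L, go to s1
s1 | [_]_####1___   read _ → write #, move R, go to s2
s2 | #[_]####1___   read _ → write 1, move R, go to s3
s3 | #1[#]###1___   read # → write #, move L, go to s0
s0 | #[1]####1___   read 1 → write #, move L, go to s2
s2 | [#]#####1___   read # → write _, move R, go to s2
s2 | _[#]####1___   read # → write _, move R, go to s2
s2 | __[#]###1___   read # → write _, move R, go to s2
s2 | ___[#]##1___   read # → write _, move R, go to s2
s2 | ____[#]#1___   read # → write _, move R, go to s2
s2 | _____[#]1___   read # → write _, move R, go to s2
s2 | ______[1]___   read 1 → write _, move R, go to s1
s1 | _______[_]__   read _ → write #, move R, go to s2
s2 | _______#[_]_   read _ → write 1, move R, go to s3
s3 | _______#1[_]   read _ → write _, move L, go to sH
sH | _______#[1]_
The non-blank tape span at halt is #1.

#1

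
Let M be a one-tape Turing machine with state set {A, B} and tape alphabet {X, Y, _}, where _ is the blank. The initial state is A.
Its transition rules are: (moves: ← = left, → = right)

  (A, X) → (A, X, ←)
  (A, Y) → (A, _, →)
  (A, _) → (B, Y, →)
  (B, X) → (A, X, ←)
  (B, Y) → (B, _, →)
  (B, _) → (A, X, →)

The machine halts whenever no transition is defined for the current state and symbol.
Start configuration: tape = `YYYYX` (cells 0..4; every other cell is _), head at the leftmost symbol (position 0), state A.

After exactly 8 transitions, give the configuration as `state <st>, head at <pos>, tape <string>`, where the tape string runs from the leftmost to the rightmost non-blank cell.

A | [Y]YYYX   read Y → write _, move →, go to A
A | _[Y]YYX   read Y → write _, move →, go to A
A | __[Y]YX   read Y → write _, move →, go to A
A | ___[Y]X   read Y → write _, move →, go to A
A | ____[X]   read X → write X, move ←, go to A
A | ___[_]X   read _ → write Y, move →, go to B
B | ___Y[X]   read X → write X, move ←, go to A
A | ___[Y]X   read Y → write _, move →, go to A
A | ____[X]
After 8 steps: state A, head at 4, tape X.

state A, head at 4, tape X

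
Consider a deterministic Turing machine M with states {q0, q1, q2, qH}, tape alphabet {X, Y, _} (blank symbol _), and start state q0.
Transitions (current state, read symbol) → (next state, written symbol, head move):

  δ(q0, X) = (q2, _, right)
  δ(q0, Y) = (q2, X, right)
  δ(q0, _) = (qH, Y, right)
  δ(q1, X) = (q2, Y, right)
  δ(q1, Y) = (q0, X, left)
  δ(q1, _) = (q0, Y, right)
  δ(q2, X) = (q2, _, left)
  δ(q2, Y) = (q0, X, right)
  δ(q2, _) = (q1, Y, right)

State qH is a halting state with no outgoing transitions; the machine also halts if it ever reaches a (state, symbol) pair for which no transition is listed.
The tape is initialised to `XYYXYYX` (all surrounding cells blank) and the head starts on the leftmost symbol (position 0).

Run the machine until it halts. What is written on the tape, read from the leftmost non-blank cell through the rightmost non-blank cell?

YYY_YYX

q0 | [X]YYXYYX   read X → write _, move right, go to q2
q2 | _[Y]YXYYX   read Y → write X, move right, go to q0
q0 | _X[Y]XYYX   read Y → write X, move right, go to q2
q2 | _XX[X]YYX   read X → write _, move left, go to q2
q2 | _X[X]_YYX   read X → write _, move left, go to q2
q2 | _[X]__YYX   read X → write _, move left, go to q2
q2 | [_]___YYX   read _ → write Y, move right, go to q1
q1 | Y[_]__YYX   read _ → write Y, move right, go to q0
q0 | YY[_]_YYX   read _ → write Y, move right, go to qH
qH | YYY[_]YYX
The non-blank tape span at halt is YYY_YYX.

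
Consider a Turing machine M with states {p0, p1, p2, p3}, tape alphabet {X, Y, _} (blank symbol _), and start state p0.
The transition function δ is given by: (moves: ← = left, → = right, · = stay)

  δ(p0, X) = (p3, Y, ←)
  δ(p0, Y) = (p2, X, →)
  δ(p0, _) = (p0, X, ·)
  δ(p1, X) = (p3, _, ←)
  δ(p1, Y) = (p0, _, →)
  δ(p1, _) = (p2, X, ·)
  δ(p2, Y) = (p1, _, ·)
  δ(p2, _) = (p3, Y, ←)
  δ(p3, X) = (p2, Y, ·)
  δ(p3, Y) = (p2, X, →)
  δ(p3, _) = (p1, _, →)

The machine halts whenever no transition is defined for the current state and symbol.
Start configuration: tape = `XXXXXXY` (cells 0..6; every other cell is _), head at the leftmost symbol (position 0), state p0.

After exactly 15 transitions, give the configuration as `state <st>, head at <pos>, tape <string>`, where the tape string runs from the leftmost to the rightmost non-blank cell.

p0 | _[X]XXXXXY   read X → write Y, move ←, go to p3
p3 | [_]YXXXXXY   read _ → write _, move →, go to p1
p1 | _[Y]XXXXXY   read Y → write _, move →, go to p0
p0 | __[X]XXXXY   read X → write Y, move ←, go to p3
p3 | _[_]YXXXXY   read _ → write _, move →, go to p1
p1 | __[Y]XXXXY   read Y → write _, move →, go to p0
p0 | ___[X]XXXY   read X → write Y, move ←, go to p3
p3 | __[_]YXXXY   read _ → write _, move →, go to p1
p1 | ___[Y]XXXY   read Y → write _, move →, go to p0
p0 | ____[X]XXY   read X → write Y, move ←, go to p3
p3 | ___[_]YXXY   read _ → write _, move →, go to p1
p1 | ____[Y]XXY   read Y → write _, move →, go to p0
p0 | _____[X]XY   read X → write Y, move ←, go to p3
p3 | ____[_]YXY   read _ → write _, move →, go to p1
p1 | _____[Y]XY   read Y → write _, move →, go to p0
p0 | ______[X]Y
After 15 steps: state p0, head at 5, tape XY.

state p0, head at 5, tape XY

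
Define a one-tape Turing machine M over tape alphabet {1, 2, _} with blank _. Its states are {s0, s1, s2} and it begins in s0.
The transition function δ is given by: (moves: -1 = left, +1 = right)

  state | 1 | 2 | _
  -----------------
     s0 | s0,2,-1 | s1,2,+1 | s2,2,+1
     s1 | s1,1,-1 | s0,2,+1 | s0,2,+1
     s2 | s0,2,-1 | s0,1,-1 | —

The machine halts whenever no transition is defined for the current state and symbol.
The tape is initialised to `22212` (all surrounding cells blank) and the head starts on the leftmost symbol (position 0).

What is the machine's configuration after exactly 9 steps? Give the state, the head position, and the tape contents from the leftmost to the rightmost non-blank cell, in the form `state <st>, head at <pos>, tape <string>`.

state=s0 head=0 tape=[2]2212_   (s0,2)→(s1,2,+1)
state=s1 head=1 tape=2[2]212_   (s1,2)→(s0,2,+1)
state=s0 head=2 tape=22[2]12_   (s0,2)→(s1,2,+1)
state=s1 head=3 tape=222[1]2_   (s1,1)→(s1,1,-1)
state=s1 head=2 tape=22[2]12_   (s1,2)→(s0,2,+1)
state=s0 head=3 tape=222[1]2_   (s0,1)→(s0,2,-1)
state=s0 head=2 tape=22[2]22_   (s0,2)→(s1,2,+1)
state=s1 head=3 tape=222[2]2_   (s1,2)→(s0,2,+1)
state=s0 head=4 tape=2222[2]_   (s0,2)→(s1,2,+1)
state=s1 head=5 tape=22222[_]
After 9 steps: state s1, head at 5, tape 22222.

state s1, head at 5, tape 22222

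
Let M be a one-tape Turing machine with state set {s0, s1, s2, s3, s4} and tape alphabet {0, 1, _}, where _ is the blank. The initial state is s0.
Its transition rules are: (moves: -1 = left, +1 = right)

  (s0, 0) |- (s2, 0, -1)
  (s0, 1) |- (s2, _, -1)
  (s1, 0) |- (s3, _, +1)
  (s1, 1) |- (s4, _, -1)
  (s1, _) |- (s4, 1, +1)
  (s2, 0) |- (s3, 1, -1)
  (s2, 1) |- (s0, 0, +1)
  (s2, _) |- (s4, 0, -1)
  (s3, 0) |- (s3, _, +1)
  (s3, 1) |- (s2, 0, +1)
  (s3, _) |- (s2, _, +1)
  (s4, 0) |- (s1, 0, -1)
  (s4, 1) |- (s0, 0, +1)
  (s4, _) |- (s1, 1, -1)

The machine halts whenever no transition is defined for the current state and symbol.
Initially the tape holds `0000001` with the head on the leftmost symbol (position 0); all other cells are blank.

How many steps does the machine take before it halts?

s0 | ___[0]000001_   read 0 → write 0, move -1, go to s2
s2 | __[_]0000001_   read _ → write 0, move -1, go to s4
s4 | _[_]00000001_   read _ → write 1, move -1, go to s1
s1 | [_]100000001_   read _ → write 1, move +1, go to s4
s4 | 1[1]00000001_   read 1 → write 0, move +1, go to s0
s0 | 10[0]0000001_   read 0 → write 0, move -1, go to s2
s2 | 1[0]00000001_   read 0 → write 1, move -1, go to s3
s3 | [1]100000001_   read 1 → write 0, move +1, go to s2
s2 | 0[1]00000001_   read 1 → write 0, move +1, go to s0
s0 | 00[0]0000001_   read 0 → write 0, move -1, go to s2
s2 | 0[0]00000001_   read 0 → write 1, move -1, go to s3
s3 | [0]100000001_   read 0 → write _, move +1, go to s3
s3 | _[1]00000001_   read 1 → write 0, move +1, go to s2
s2 | _0[0]0000001_   read 0 → write 1, move -1, go to s3
s3 | _[0]10000001_   read 0 → write _, move +1, go to s3
s3 | __[1]0000001_   read 1 → write 0, move +1, go to s2
s2 | __0[0]000001_   read 0 → write 1, move -1, go to s3
s3 | __[0]1000001_   read 0 → write _, move +1, go to s3
s3 | ___[1]000001_   read 1 → write 0, move +1, go to s2
s2 | ___0[0]00001_   read 0 → write 1, move -1, go to s3
s3 | ___[0]100001_   read 0 → write _, move +1, go to s3
s3 | ____[1]00001_   read 1 → write 0, move +1, go to s2
s2 | ____0[0]0001_   read 0 → write 1, move -1, go to s3
s3 | ____[0]10001_   read 0 → write _, move +1, go to s3
s3 | _____[1]0001_   read 1 → write 0, move +1, go to s2
s2 | _____0[0]001_   read 0 → write 1, move -1, go to s3
s3 | _____[0]1001_   read 0 → write _, move +1, go to s3
s3 | ______[1]001_   read 1 → write 0, move +1, go to s2
s2 | ______0[0]01_   read 0 → write 1, move -1, go to s3
s3 | ______[0]101_   read 0 → write _, move +1, go to s3
s3 | _______[1]01_   read 1 → write 0, move +1, go to s2
s2 | _______0[0]1_   read 0 → write 1, move -1, go to s3
s3 | _______[0]11_   read 0 → write _, move +1, go to s3
s3 | ________[1]1_   read 1 → write 0, move +1, go to s2
s2 | ________0[1]_   read 1 → write 0, move +1, go to s0
s0 | ________00[_]
M halts after 35 transitions.

35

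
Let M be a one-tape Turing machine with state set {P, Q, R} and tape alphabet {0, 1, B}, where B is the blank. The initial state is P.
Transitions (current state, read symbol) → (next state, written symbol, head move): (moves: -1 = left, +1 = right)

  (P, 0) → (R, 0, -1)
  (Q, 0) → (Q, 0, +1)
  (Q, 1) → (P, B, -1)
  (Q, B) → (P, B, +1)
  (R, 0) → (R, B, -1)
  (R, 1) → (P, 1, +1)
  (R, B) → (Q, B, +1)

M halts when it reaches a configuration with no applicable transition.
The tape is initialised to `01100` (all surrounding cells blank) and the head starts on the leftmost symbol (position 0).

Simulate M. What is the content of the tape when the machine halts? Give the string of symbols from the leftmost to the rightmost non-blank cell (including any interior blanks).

state=P head=0 tape=B[0]1100   (P,0)→(R,0,-1)
state=R head=-1 tape=[B]01100   (R,B)→(Q,B,+1)
state=Q head=0 tape=B[0]1100   (Q,0)→(Q,0,+1)
state=Q head=1 tape=B0[1]100   (Q,1)→(P,B,-1)
state=P head=0 tape=B[0]B100   (P,0)→(R,0,-1)
state=R head=-1 tape=[B]0B100   (R,B)→(Q,B,+1)
state=Q head=0 tape=B[0]B100   (Q,0)→(Q,0,+1)
state=Q head=1 tape=B0[B]100   (Q,B)→(P,B,+1)
state=P head=2 tape=B0B[1]00
The non-blank tape span at halt is 0B100.

0B100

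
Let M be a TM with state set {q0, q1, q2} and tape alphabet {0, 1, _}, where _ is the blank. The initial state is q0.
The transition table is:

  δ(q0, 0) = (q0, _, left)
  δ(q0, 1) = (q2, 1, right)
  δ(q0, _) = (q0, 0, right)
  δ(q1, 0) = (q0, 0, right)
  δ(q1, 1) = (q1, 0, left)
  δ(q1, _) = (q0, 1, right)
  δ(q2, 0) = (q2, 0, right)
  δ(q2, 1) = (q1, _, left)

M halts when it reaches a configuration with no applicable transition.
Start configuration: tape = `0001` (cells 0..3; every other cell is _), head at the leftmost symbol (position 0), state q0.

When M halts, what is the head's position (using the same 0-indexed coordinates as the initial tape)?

4

q0 | ___[0]001_   read 0 → write _, move left, go to q0
q0 | __[_]_001_   read _ → write 0, move right, go to q0
q0 | __0[_]001_   read _ → write 0, move right, go to q0
q0 | __00[0]01_   read 0 → write _, move left, go to q0
q0 | __0[0]_01_   read 0 → write _, move left, go to q0
q0 | __[0]__01_   read 0 → write _, move left, go to q0
q0 | _[_]___01_   read _ → write 0, move right, go to q0
q0 | _0[_]__01_   read _ → write 0, move right, go to q0
q0 | _00[_]_01_   read _ → write 0, move right, go to q0
q0 | _000[_]01_   read _ → write 0, move right, go to q0
q0 | _0000[0]1_   read 0 → write _, move left, go to q0
q0 | _000[0]_1_   read 0 → write _, move left, go to q0
q0 | _00[0]__1_   read 0 → write _, move left, go to q0
q0 | _0[0]___1_   read 0 → write _, move left, go to q0
q0 | _[0]____1_   read 0 → write _, move left, go to q0
q0 | [_]_____1_   read _ → write 0, move right, go to q0
q0 | 0[_]____1_   read _ → write 0, move right, go to q0
q0 | 00[_]___1_   read _ → write 0, move right, go to q0
q0 | 000[_]__1_   read _ → write 0, move right, go to q0
q0 | 0000[_]_1_   read _ → write 0, move right, go to q0
q0 | 00000[_]1_   read _ → write 0, move right, go to q0
q0 | 000000[1]_   read 1 → write 1, move right, go to q2
q2 | 0000001[_]
At halt the head is at cell 4.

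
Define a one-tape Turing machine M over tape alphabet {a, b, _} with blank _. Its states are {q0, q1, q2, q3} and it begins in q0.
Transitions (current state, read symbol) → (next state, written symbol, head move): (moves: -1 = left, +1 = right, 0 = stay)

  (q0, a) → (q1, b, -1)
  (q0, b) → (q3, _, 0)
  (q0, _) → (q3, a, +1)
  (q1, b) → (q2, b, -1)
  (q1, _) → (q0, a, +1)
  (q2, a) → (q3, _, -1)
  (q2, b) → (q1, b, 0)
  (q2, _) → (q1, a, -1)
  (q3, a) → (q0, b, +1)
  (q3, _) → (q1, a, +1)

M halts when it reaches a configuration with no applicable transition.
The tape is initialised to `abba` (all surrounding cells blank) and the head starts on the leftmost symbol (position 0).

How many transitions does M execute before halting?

q0 | _[a]bba   read a → write b, move -1, go to q1
q1 | [_]bbba   read _ → write a, move +1, go to q0
q0 | a[b]bba   read b → write _, move 0, go to q3
q3 | a[_]bba   read _ → write a, move +1, go to q1
q1 | aa[b]ba   read b → write b, move -1, go to q2
q2 | a[a]bba   read a → write _, move -1, go to q3
q3 | [a]_bba   read a → write b, move +1, go to q0
q0 | b[_]bba   read _ → write a, move +1, go to q3
q3 | ba[b]ba
M halts after 8 transitions.

8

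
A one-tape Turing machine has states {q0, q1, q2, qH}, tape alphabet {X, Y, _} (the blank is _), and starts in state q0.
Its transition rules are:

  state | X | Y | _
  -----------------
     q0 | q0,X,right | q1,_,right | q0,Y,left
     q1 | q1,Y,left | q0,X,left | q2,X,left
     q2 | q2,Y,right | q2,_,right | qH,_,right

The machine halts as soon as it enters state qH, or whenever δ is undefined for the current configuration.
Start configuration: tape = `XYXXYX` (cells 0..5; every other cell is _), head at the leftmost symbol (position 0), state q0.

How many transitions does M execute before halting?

state=q0 head=0 tape=[X]YXXYX__   (q0,X)→(q0,X,right)
state=q0 head=1 tape=X[Y]XXYX__   (q0,Y)→(q1,_,right)
state=q1 head=2 tape=X_[X]XYX__   (q1,X)→(q1,Y,left)
state=q1 head=1 tape=X[_]YXYX__   (q1,_)→(q2,X,left)
state=q2 head=0 tape=[X]XYXYX__   (q2,X)→(q2,Y,right)
state=q2 head=1 tape=Y[X]YXYX__   (q2,X)→(q2,Y,right)
state=q2 head=2 tape=YY[Y]XYX__   (q2,Y)→(q2,_,right)
state=q2 head=3 tape=YY_[X]YX__   (q2,X)→(q2,Y,right)
state=q2 head=4 tape=YY_Y[Y]X__   (q2,Y)→(q2,_,right)
state=q2 head=5 tape=YY_Y_[X]__   (q2,X)→(q2,Y,right)
state=q2 head=6 tape=YY_Y_Y[_]_   (q2,_)→(qH,_,right)
state=qH head=7 tape=YY_Y_Y_[_]
M halts after 11 transitions.

11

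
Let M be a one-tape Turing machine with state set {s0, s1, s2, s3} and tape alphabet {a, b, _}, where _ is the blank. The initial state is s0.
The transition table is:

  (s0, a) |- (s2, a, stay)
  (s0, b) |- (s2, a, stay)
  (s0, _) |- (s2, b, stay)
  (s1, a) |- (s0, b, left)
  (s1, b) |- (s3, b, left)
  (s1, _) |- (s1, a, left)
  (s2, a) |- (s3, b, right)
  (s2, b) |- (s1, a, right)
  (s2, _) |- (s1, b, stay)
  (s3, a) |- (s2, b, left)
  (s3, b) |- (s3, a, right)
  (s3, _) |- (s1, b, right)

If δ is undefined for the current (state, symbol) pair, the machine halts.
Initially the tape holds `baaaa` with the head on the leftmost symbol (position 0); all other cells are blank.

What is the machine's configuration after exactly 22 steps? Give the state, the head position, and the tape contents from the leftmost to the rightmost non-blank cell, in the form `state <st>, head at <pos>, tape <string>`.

s0 | __[b]aaaa   read b → write a, move stay, go to s2
s2 | __[a]aaaa   read a → write b, move right, go to s3
s3 | __b[a]aaa   read a → write b, move left, go to s2
s2 | __[b]baaa   read b → write a, move right, go to s1
s1 | __a[b]aaa   read b → write b, move left, go to s3
s3 | __[a]baaa   read a → write b, move left, go to s2
s2 | _[_]bbaaa   read _ → write b, move stay, go to s1
s1 | _[b]bbaaa   read b → write b, move left, go to s3
s3 | [_]bbbaaa   read _ → write b, move right, go to s1
s1 | b[b]bbaaa   read b → write b, move left, go to s3
s3 | [b]bbbaaa   read b → write a, move right, go to s3
s3 | a[b]bbaaa   read b → write a, move right, go to s3
s3 | aa[b]baaa   read b → write a, move right, go to s3
s3 | aaa[b]aaa   read b → write a, move right, go to s3
s3 | aaaa[a]aa   read a → write b, move left, go to s2
s2 | aaa[a]baa   read a → write b, move right, go to s3
s3 | aaab[b]aa   read b → write a, move right, go to s3
s3 | aaaba[a]a   read a → write b, move left, go to s2
s2 | aaab[a]ba   read a → write b, move right, go to s3
s3 | aaabb[b]a   read b → write a, move right, go to s3
s3 | aaabba[a]   read a → write b, move left, go to s2
s2 | aaabb[a]b   read a → write b, move right, go to s3
s3 | aaabbb[b]
After 22 steps: state s3, head at 4, tape aaabbbb.

state s3, head at 4, tape aaabbbb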